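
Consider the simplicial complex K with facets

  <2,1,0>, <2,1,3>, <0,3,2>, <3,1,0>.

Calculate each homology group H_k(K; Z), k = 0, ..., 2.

K has 4 vertices, 6 edges, 4 triangles.
rank ∂_0 = 0, rank ∂_1 = 3 ⇒ b_0 = 4 − 0 − 3 = 1; all invariant factors of ∂_1 are 1 so no torsion. So H_0 ≅ Z.
rank ∂_1 = 3, rank ∂_2 = 3 ⇒ b_1 = 6 − 3 − 3 = 0; all invariant factors of ∂_2 are 1 so no torsion. So H_1 ≅ 0.
rank ∂_2 = 3, rank ∂_3 = 0 ⇒ b_2 = 4 − 3 − 0 = 1. So H_2 ≅ Z.

H_0 ≅ Z,  H_1 = 0,  H_2 ≅ Z.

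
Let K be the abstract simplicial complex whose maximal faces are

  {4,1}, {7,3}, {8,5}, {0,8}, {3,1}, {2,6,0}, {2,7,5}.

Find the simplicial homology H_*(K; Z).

K has 9 vertices, 11 edges, 2 triangles.
rank ∂_0 = 0, rank ∂_1 = 8 ⇒ b_0 = 9 − 0 − 8 = 1; all invariant factors of ∂_1 are 1 so no torsion. So H_0 ≅ Z.
rank ∂_1 = 8, rank ∂_2 = 2 ⇒ b_1 = 11 − 8 − 2 = 1; all invariant factors of ∂_2 are 1 so no torsion. So H_1 ≅ Z.
rank ∂_2 = 2, rank ∂_3 = 0 ⇒ b_2 = 2 − 2 − 0 = 0. So H_2 ≅ 0.

H_0 ≅ Z,  H_1 ≅ Z,  H_2 = 0.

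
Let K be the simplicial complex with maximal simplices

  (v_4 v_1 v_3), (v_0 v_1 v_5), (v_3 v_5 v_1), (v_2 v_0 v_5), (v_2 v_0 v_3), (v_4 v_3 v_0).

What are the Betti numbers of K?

We work with the vertex ordering v_0 < v_1 < v_2 < v_3 < v_4 < v_5. The simplices of K, each written with vertices in increasing order, are:

  0-simplices (6): [v_0], [v_1], [v_2], [v_3], [v_4], [v_5]
  1-simplices (12): [v_0,v_1], [v_0,v_2], [v_0,v_3], [v_0,v_4], [v_0,v_5], [v_1,v_3], [v_1,v_4], [v_1,v_5], [v_2,v_3], [v_2,v_5], [v_3,v_4], [v_3,v_5]
  2-simplices (6): [v_0,v_1,v_5], [v_0,v_2,v_3], [v_0,v_2,v_5], [v_0,v_3,v_4], [v_1,v_3,v_4], [v_1,v_3,v_5]

Hence C_0 ≅ Z^6, C_1 ≅ Z^12, C_2 ≅ Z^6.

∂_1: C_1 → C_0 is given by ∂[p,q] = [q] − [p]. For instance
  ∂[v_3,v_4] = [v_4] − [v_3].
As a 6×12 matrix over Z this has rank 5, with invariant factors (1,1,1,1,1).

Boundary ∂_2: C_2 → C_1 maps a triangle to the signed sum of its edges. For instance
  ∂[v_0,v_3,v_4] = [v_3,v_4] − [v_0,v_4] + [v_0,v_3],
  ∂[v_1,v_3,v_4] = [v_3,v_4] − [v_1,v_4] + [v_1,v_3].
The 12×6 boundary matrix has rank 6 and Smith normal form diag(1,1,1,1,1,1).

From H_k ≅ ker(∂_k) / im(∂_{k+1}) we obtain:

  H_0: rank C_0 − rank ∂_1 = 6 − 5 = 1, and the invariant factors of ∂_1 are all 1, so H_0 = Z.
  H_1: rank ker ∂_1 − rank ∂_2 = (12 − 5) − 6 = 1, and the invariant factors of ∂_2 are all 1, so H_1 = Z.
  H_2: rank ker ∂_2 − rank ∂_3 = (6 − 6) − 0 = 0, and there is no ∂_3, so H_2 = 0.

Hence the Betti numbers are b_0 = 1, b_1 = 1, b_2 = 0.

b_0 = 1, b_1 = 1, b_2 = 0.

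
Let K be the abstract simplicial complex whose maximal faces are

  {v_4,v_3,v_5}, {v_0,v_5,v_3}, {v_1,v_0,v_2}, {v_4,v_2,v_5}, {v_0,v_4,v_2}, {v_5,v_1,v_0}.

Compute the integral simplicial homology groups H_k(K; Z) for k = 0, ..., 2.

H_0 ≅ Z,  H_1 ≅ Z,  H_2 = 0.

We work with the vertex ordering v_0 < v_1 < v_2 < v_3 < v_4 < v_5. The simplices of K, each written with vertices in increasing order, are:

  0-simplices (6): [v_0], [v_1], [v_2], [v_3], [v_4], [v_5]
  1-simplices (12): [v_0,v_1], [v_0,v_2], [v_0,v_3], [v_0,v_4], [v_0,v_5], [v_1,v_2], [v_1,v_5], [v_2,v_4], [v_2,v_5], [v_3,v_4], [v_3,v_5], [v_4,v_5]
  2-simplices (6): [v_0,v_1,v_2], [v_0,v_1,v_5], [v_0,v_2,v_4], [v_0,v_3,v_5], [v_2,v_4,v_5], [v_3,v_4,v_5]

so the chain groups are C_0 ≅ Z^6, C_1 ≅ Z^12, C_2 ≅ Z^6.

The boundary map ∂_1: C_1 → C_0 maps an edge to its endpoints' difference, ∂[p,q] = q − p. For instance
  ∂[v_3,v_5] = [v_5] − [v_3].
This gives a 6×12 integer matrix of rank 5; reducing to Smith normal form yields diagonal entries (1,1,1,1,1).

The boundary map ∂_2: C_2 → C_1 maps a triangle to the signed sum of its edges. For instance
  ∂[v_0,v_3,v_5] = [v_3,v_5] − [v_0,v_5] + [v_0,v_3],
  ∂[v_0,v_1,v_2] = [v_1,v_2] − [v_0,v_2] + [v_0,v_1].
This gives a 12×6 integer matrix of rank 6; reducing to Smith normal form yields diagonal entries (1,1,1,1,1,1).

Now H_k = ker ∂_k / im ∂_{k+1}, so:

  H_0: rank C_0 − rank ∂_1 = 6 − 5 = 1, and the invariant factors of ∂_1 are all 1, so H_0 ≅ Z.
  H_1: rank ker ∂_1 − rank ∂_2 = (12 − 5) − 6 = 1, and the invariant factors of ∂_2 are all 1, so H_1 ≅ Z.
  H_2: rank ker ∂_2 − rank ∂_3 = (6 − 6) − 0 = 0, and there is no ∂_3, so H_2 ≅ 0.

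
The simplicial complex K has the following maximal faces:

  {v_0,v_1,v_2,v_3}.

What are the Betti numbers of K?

b_0 = 1, b_1 = 0, b_2 = 0, b_3 = 0.

Order the vertices as v_0 < v_1 < v_2 < v_3. Listing each simplex with vertices in this order, K has dimension 3 with simplices:

  0-simplices (4): [v_0], [v_1], [v_2], [v_3]
  1-simplices (6): [v_0,v_1], [v_0,v_2], [v_0,v_3], [v_1,v_2], [v_1,v_3], [v_2,v_3]
  2-simplices (4): [v_0,v_1,v_2], [v_0,v_1,v_3], [v_0,v_2,v_3], [v_1,v_2,v_3]
  3-simplices (1): [v_0,v_1,v_2,v_3]

so the chain groups are C_0 ≅ Z^4, C_1 ≅ Z^6, C_2 ≅ Z^4, C_3 ≅ Z^1.

The boundary map ∂_1: C_1 → C_0 sends each edge [p,q] (with p < q) to q − p.
This gives a 4×6 integer matrix of rank 3; reducing to Smith normal form yields diagonal entries (1,1,1).

Boundary ∂_2: C_2 → C_1 sends each 2-simplex [p,q,r] to [q,r] − [p,r] + [p,q]. For instance
  ∂[v_1,v_2,v_3] = [v_2,v_3] − [v_1,v_3] + [v_1,v_2],
  ∂[v_0,v_2,v_3] = [v_2,v_3] − [v_0,v_3] + [v_0,v_2].
The 6×4 boundary matrix has rank 3 and Smith normal form diag(1,1,1).

The boundary map ∂_3: C_3 → C_2 sends each 3-simplex σ to the alternating sum Σ_i (−1)^i (σ with its i-th vertex removed). For instance
  ∂[v_0,v_1,v_2,v_3] = [v_1,v_2,v_3] − [v_0,v_2,v_3] + [v_0,v_1,v_3] − [v_0,v_1,v_2].
The resulting 4×1 matrix has rank 1, and its Smith normal form has invariant factors (1).

Reading off H_k = ker ∂_k / im ∂_{k+1}:

  H_0: rank C_0 − rank ∂_1 = 4 − 3 = 1, and the invariant factors of ∂_1 are all 1, so H_0 = Z.
  H_1: rank ker ∂_1 − rank ∂_2 = (6 − 3) − 3 = 0, and the invariant factors of ∂_2 are all 1, so H_1 = 0.
  H_2: rank ker ∂_2 − rank ∂_3 = (4 − 3) − 1 = 0, and the invariant factors of ∂_3 are all 1, so H_2 = 0.
  H_3: rank ker ∂_3 − rank ∂_4 = (1 − 1) − 0 = 0, and there is no ∂_4, so H_3 = 0.

As a check, the Euler characteristic is 4 − 6 + 4 − 1 = 1, which agrees with 1 − 0 + 0 − 0 = 1.
(K is a triangulation of the 3-simplex.)

Hence the Betti numbers are b_0 = 1, b_1 = 0, b_2 = 0, b_3 = 0.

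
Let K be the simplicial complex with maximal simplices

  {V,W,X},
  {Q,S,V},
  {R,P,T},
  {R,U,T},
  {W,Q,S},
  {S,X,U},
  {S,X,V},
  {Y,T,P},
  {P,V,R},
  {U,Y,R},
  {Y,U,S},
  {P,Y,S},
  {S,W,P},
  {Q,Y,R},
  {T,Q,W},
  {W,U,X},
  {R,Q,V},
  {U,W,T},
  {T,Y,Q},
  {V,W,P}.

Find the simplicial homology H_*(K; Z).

We work with the vertex ordering P < Q < R < S < T < U < V < W < X < Y. The simplices of K, each written with vertices in increasing order, are:

  0-simplices (10): P, Q, R, S, T, U, V, W, X, Y
  1-simplices (30): PR, PS, PT, PV, PW, PY, QR, QS, QT, QV, QW, QY, RT, RU, RV, RY, SU, SV, SW, SX, SY, TU, TW, TY, UW, UX, UY, VW, VX, WX
  2-simplices (20): PRT, PRV, PSW, PSY, PTY, PVW, QRV, QRY, QSV, QSW, QTW, QTY, RTU, RUY, SUX, SUY, SVX, TUW, UWX, VWX

giving chain groups C_0 ≅ Z^10, C_1 ≅ Z^30, C_2 ≅ Z^20.

The boundary map ∂_1: C_1 → C_0 is given by ∂[p,q] = [q] − [p].
The 10×30 boundary matrix has rank 9 and Smith normal form diag(1,1,1,1,1,1,1,1,1).

Boundary ∂_2: C_2 → C_1 acts by ∂[p,q,r] = [q,r] − [p,r] + [p,q]. For instance
  ∂RUY = UY − RY + RU,
  ∂QRV = RV − QV + QR.
As a 30×20 matrix over Z this has rank 20, with invariant factors (1,1,1,1,1,1,1,1,1,1,1,1,1,1,1,1,1,1,1,2).

Reading off H_k = ker ∂_k / im ∂_{k+1}:

  H_0: rank C_0 − rank ∂_1 = 10 − 9 = 1, and the invariant factors of ∂_1 are all 1, so H_0 ≅ Z.
  H_1: rank ker ∂_1 − rank ∂_2 = (30 − 9) − 20 = 1, and ∂_2 has invariant factor 2 > 1, so H_1 ≅ Z ⊕ Z_2.
  H_2: rank ker ∂_2 − rank ∂_3 = (20 − 20) − 0 = 0, and there is no ∂_3, so H_2 ≅ 0.

As a check, the Euler characteristic is 10 − 30 + 20 = 0, which agrees with 1 − 1 + 0 = 0.

H_0 ≅ Z,  H_1 ≅ Z ⊕ Z_2,  H_2 = 0.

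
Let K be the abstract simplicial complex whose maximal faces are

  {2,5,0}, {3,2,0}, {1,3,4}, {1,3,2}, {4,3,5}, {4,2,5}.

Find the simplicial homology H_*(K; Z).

H_0 ≅ Z,  H_1 ≅ Z,  H_2 = 0.

Fix the vertex order 0 < 1 < 2 < 3 < 4 < 5 and write every simplex with vertices in increasing order. Then dim K = 2 and the simplices of K are:

  0-simplices (6): [0], [1], [2], [3], [4], [5]
  1-simplices (12): [0,2], [0,3], [0,5], [1,2], [1,3], [1,4], [2,3], [2,4], [2,5], [3,4], [3,5], [4,5]
  2-simplices (6): [0,2,3], [0,2,5], [1,2,3], [1,3,4], [2,4,5], [3,4,5]

so the chain groups are C_0 ≅ Z^6, C_1 ≅ Z^12, C_2 ≅ Z^6.

The boundary map ∂_1: C_1 → C_0 is given by ∂[p,q] = [q] − [p]. For instance
  ∂[1,2] = [2] − [1].
As a 6×12 matrix over Z this has rank 5, with invariant factors (1,1,1,1,1).

Boundary ∂_2: C_2 → C_1 maps a triangle to the signed sum of its edges. For instance
  ∂[0,2,3] = [2,3] − [0,3] + [0,2],
  ∂[2,4,5] = [4,5] − [2,5] + [2,4].
The 12×6 boundary matrix has rank 6 and Smith normal form diag(1,1,1,1,1,1).

Reading off H_k = ker ∂_k / im ∂_{k+1}:

  H_0: rank C_0 − rank ∂_1 = 6 − 5 = 1, and the invariant factors of ∂_1 are all 1, so H_0 = Z.
  H_1: rank ker ∂_1 − rank ∂_2 = (12 − 5) − 6 = 1, and the invariant factors of ∂_2 are all 1, so H_1 = Z.
  H_2: rank ker ∂_2 − rank ∂_3 = (6 − 6) − 0 = 0, and there is no ∂_3, so H_2 = 0.

As a check, the Euler characteristic is 6 − 12 + 6 = 0, which agrees with 1 − 1 + 0 = 0.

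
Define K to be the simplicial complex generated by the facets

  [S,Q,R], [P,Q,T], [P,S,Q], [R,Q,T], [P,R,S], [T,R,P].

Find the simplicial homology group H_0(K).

Fix the vertex order P < Q < R < S < T and write every simplex with vertices in increasing order. Then dim K = 2 and the simplices of K are:

  0-simplices (5): P, Q, R, S, T
  1-simplices (9): PQ, PR, PS, PT, QR, QS, QT, RS, RT
  2-simplices (6): PQS, PQT, PRS, PRT, QRS, QRT

Hence C_0 ≅ Z^5, C_1 ≅ Z^9, C_2 ≅ Z^6.

Boundary ∂_1: C_1 → C_0 is given by ∂[p,q] = [q] − [p].
The 5×9 boundary matrix has rank 4 and Smith normal form diag(1,1,1,1).

Boundary ∂_2: C_2 → C_1 sends each 2-simplex [p,q,r] to [q,r] − [p,r] + [p,q]. For instance
  ∂PQT = QT − PT + PQ,
  ∂QRT = RT − QT + QR.
The 9×6 boundary matrix has rank 5 and Smith normal form diag(1,1,1,1,1).

Computing H_k = (kernel of ∂_k) / (image of ∂_{k+1}):

  H_0: rank C_0 − rank ∂_1 = 5 − 4 = 1, and the invariant factors of ∂_1 are all 1, so H_0 = Z.

H_0 = Z.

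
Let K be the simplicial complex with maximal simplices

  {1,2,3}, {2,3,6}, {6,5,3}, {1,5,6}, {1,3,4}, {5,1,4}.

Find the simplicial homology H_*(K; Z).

Order the vertices as 1 < 2 < 3 < 4 < 5 < 6. Listing each simplex with vertices in this order, K has dimension 2 with simplices:

  0-simplices (6): [1], [2], [3], [4], [5], [6]
  1-simplices (12): [1,2], [1,3], [1,4], [1,5], [1,6], [2,3], [2,6], [3,4], [3,5], [3,6], [4,5], [5,6]
  2-simplices (6): [1,2,3], [1,3,4], [1,4,5], [1,5,6], [2,3,6], [3,5,6]

Hence C_0 ≅ Z^6, C_1 ≅ Z^12, C_2 ≅ Z^6.

∂_1: C_1 → C_0 sends each edge [p,q] (with p < q) to q − p. For instance
  ∂[3,6] = [6] − [3].
The resulting 6×12 matrix has rank 5, and its Smith normal form has invariant factors (1,1,1,1,1).

Boundary ∂_2: C_2 → C_1 sends each 2-simplex [p,q,r] to [q,r] − [p,r] + [p,q]. For instance
  ∂[2,3,6] = [3,6] − [2,6] + [2,3],
  ∂[1,2,3] = [2,3] − [1,3] + [1,2].
As a 12×6 matrix over Z this has rank 6, with invariant factors (1,1,1,1,1,1).

Computing H_k = (kernel of ∂_k) / (image of ∂_{k+1}):

  H_0: rank C_0 − rank ∂_1 = 6 − 5 = 1, and the invariant factors of ∂_1 are all 1, so H_0 = Z.
  H_1: rank ker ∂_1 − rank ∂_2 = (12 − 5) − 6 = 1, and the invariant factors of ∂_2 are all 1, so H_1 = Z.
  H_2: rank ker ∂_2 − rank ∂_3 = (6 − 6) − 0 = 0, and there is no ∂_3, so H_2 = 0.

(K is a triangulation of the cylinder S^1 x I.)

H_0 ≅ Z,  H_1 ≅ Z,  H_2 = 0.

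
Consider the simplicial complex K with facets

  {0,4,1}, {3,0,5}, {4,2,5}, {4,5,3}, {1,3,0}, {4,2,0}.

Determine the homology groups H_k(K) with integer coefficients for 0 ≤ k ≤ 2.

We work with the vertex ordering 0 < 1 < 2 < 3 < 4 < 5. The simplices of K, each written with vertices in increasing order, are:

  0-simplices (6): [0], [1], [2], [3], [4], [5]
  1-simplices (12): [0,1], [0,2], [0,3], [0,4], [0,5], [1,3], [1,4], [2,4], [2,5], [3,4], [3,5], [4,5]
  2-simplices (6): [0,1,3], [0,1,4], [0,2,4], [0,3,5], [2,4,5], [3,4,5]

giving chain groups C_0 ≅ Z^6, C_1 ≅ Z^12, C_2 ≅ Z^6.

The boundary map ∂_1: C_1 → C_0 maps an edge to its endpoints' difference, ∂[p,q] = q − p. For instance
  ∂[3,4] = [4] − [3].
The 6×12 boundary matrix has rank 5 and Smith normal form diag(1,1,1,1,1).

The boundary map ∂_2: C_2 → C_1 maps a triangle to the signed sum of its edges. For instance
  ∂[0,2,4] = [2,4] − [0,4] + [0,2],
  ∂[0,1,4] = [1,4] − [0,4] + [0,1].
The 12×6 boundary matrix has rank 6 and Smith normal form diag(1,1,1,1,1,1).

Computing H_k = (kernel of ∂_k) / (image of ∂_{k+1}):

  H_0: rank C_0 − rank ∂_1 = 6 − 5 = 1, and the invariant factors of ∂_1 are all 1, so H_0 ≅ Z.
  H_1: rank ker ∂_1 − rank ∂_2 = (12 − 5) − 6 = 1, and the invariant factors of ∂_2 are all 1, so H_1 ≅ Z.
  H_2: rank ker ∂_2 − rank ∂_3 = (6 − 6) − 0 = 0, and there is no ∂_3, so H_2 ≅ 0.

(K is a triangulation of the cylinder S^1 x I.)

H_0 = Z,  H_1 = Z,  H_2 = 0.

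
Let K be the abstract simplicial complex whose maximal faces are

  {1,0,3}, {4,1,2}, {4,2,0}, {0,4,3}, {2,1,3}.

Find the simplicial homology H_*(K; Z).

K has 5 vertices, 10 edges, 5 triangles.
rank ∂_0 = 0, rank ∂_1 = 4 ⇒ b_0 = 5 − 0 − 4 = 1; all invariant factors of ∂_1 are 1 so no torsion. So H_0 ≅ Z.
rank ∂_1 = 4, rank ∂_2 = 5 ⇒ b_1 = 10 − 4 − 5 = 1; all invariant factors of ∂_2 are 1 so no torsion. So H_1 ≅ Z.
rank ∂_2 = 5, rank ∂_3 = 0 ⇒ b_2 = 5 − 5 − 0 = 0. So H_2 ≅ 0.

H_0 = Z,  H_1 = Z,  H_2 = 0.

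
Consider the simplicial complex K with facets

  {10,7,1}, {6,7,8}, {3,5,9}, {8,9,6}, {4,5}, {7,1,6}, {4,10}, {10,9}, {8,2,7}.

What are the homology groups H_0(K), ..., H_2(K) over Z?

Fix the vertex order 1 < 2 < 3 < 4 < 5 < 6 < 7 < 8 < 9 < 10 and write every simplex with vertices in increasing order. Then dim K = 2 and the simplices of K are:

  0-simplices (10): [1], [2], [3], [4], [5], [6], [7], [8], [9], [10]
  1-simplices (17): [1,6], [1,7], [1,10], [2,7], [2,8], [3,5], [3,9], [4,5], [4,10], [5,9], [6,7], [6,8], [6,9], [7,8], [7,10], [8,9], [9,10]
  2-simplices (6): [1,6,7], [1,7,10], [2,7,8], [3,5,9], [6,7,8], [6,8,9]

giving chain groups C_0 ≅ Z^10, C_1 ≅ Z^17, C_2 ≅ Z^6.

The boundary map ∂_1: C_1 → C_0 sends each edge [p,q] (with p < q) to q − p. For instance
  ∂[1,10] = [10] − [1].
The resulting 10×17 matrix has rank 9, and its Smith normal form has invariant factors (1,1,1,1,1,1,1,1,1).

Boundary ∂_2: C_2 → C_1 acts by ∂[p,q,r] = [q,r] − [p,r] + [p,q]. For instance
  ∂[6,8,9] = [8,9] − [6,9] + [6,8],
  ∂[1,7,10] = [7,10] − [1,10] + [1,7].
The 17×6 boundary matrix has rank 6 and Smith normal form diag(1,1,1,1,1,1).

Reading off H_k = ker ∂_k / im ∂_{k+1}:

  H_0: rank C_0 − rank ∂_1 = 10 − 9 = 1, and the invariant factors of ∂_1 are all 1, so H_0 ≅ Z.
  H_1: rank ker ∂_1 − rank ∂_2 = (17 − 9) − 6 = 2, and the invariant factors of ∂_2 are all 1, so H_1 ≅ Z^2.
  H_2: rank ker ∂_2 − rank ∂_3 = (6 − 6) − 0 = 0, and there is no ∂_3, so H_2 ≅ 0.

H_0 ≅ Z,  H_1 ≅ Z^2,  H_2 = 0.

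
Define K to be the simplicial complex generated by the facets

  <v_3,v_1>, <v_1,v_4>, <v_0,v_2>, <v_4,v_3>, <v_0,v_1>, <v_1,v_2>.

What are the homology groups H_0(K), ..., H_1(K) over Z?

We work with the vertex ordering v_0 < v_1 < v_2 < v_3 < v_4. The simplices of K, each written with vertices in increasing order, are:

  0-simplices (5): [v_0], [v_1], [v_2], [v_3], [v_4]
  1-simplices (6): [v_0,v_1], [v_0,v_2], [v_1,v_2], [v_1,v_3], [v_1,v_4], [v_3,v_4]

giving chain groups C_0 ≅ Z^5, C_1 ≅ Z^6.

Boundary ∂_1: C_1 → C_0 maps an edge to its endpoints' difference, ∂[p,q] = q − p. For instance
  ∂[v_3,v_4] = [v_4] − [v_3].
The resulting 5×6 matrix has rank 4, and its Smith normal form has invariant factors (1,1,1,1).

Computing H_k = (kernel of ∂_k) / (image of ∂_{k+1}):

  H_0: rank C_0 − rank ∂_1 = 5 − 4 = 1, and the invariant factors of ∂_1 are all 1, so H_0 ≅ Z.
  H_1: rank ker ∂_1 − rank ∂_2 = (6 − 4) − 0 = 2, and there is no ∂_2, so H_1 ≅ Z^2.

H_0 = Z,  H_1 = Z^2.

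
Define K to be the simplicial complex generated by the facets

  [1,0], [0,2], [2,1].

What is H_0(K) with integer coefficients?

H_0 ≅ Z.

Order the vertices as 0 < 1 < 2. Listing each simplex with vertices in this order, K has dimension 1 with simplices:

  0-simplices (3): [0], [1], [2]
  1-simplices (3): [0,1], [0,2], [1,2]

so the chain groups are C_0 ≅ Z^3, C_1 ≅ Z^3.

∂_1: C_1 → C_0 is given by ∂[p,q] = [q] − [p]. For instance
  ∂[0,2] = [2] − [0].
The resulting 3×3 matrix has rank 2, and its Smith normal form has invariant factors (1,1).

Reading off H_k = ker ∂_k / im ∂_{k+1}:

  H_0: rank C_0 − rank ∂_1 = 3 − 2 = 1, and the invariant factors of ∂_1 are all 1, so H_0 = Z.

(K is a triangulation of the circle S^1.)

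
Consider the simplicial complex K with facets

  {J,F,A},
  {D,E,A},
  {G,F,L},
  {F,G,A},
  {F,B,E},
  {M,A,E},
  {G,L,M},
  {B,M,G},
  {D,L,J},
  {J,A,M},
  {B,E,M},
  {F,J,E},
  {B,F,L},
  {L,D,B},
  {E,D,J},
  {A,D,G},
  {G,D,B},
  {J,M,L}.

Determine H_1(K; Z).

H_1 ≅ Z ⊕ Z/2Z.

Order the vertices as A < B < D < E < F < G < J < L < M. Listing each simplex with vertices in this order, K has dimension 2 with simplices:

  0-simplices (9): A, B, D, E, F, G, J, L, M
  1-simplices (27): AD, AE, AF, AG, AJ, AM, BD, BE, BF, BG, BL, BM, DE, DG, DJ, DL, EF, EJ, EM, FG, FJ, FL, GL, GM, JL, JM, LM
  2-simplices (18): ADE, ADG, AEM, AFG, AFJ, AJM, BDG, BDL, BEF, BEM, BFL, BGM, DEJ, DJL, EFJ, FGL, GLM, JLM

Hence C_0 ≅ Z^9, C_1 ≅ Z^27, C_2 ≅ Z^18.

Boundary ∂_1: C_1 → C_0 sends each edge [p,q] (with p < q) to q − p. For instance
  ∂AE = E − A.
This gives a 9×27 integer matrix of rank 8; reducing to Smith normal form yields diagonal entries (1,1,1,1,1,1,1,1).

The boundary map ∂_2: C_2 → C_1 sends each 2-simplex [p,q,r] to [q,r] − [p,r] + [p,q]. For instance
  ∂ADE = DE − AE + AD,
  ∂BDG = DG − BG + BD.
As a 27×18 matrix over Z this has rank 18, with invariant factors (1,1,1,1,1,1,1,1,1,1,1,1,1,1,1,1,1,2).

Computing H_k = (kernel of ∂_k) / (image of ∂_{k+1}):

  H_1: rank ker ∂_1 − rank ∂_2 = (27 − 8) − 18 = 1, and ∂_2 has invariant factor 2 > 1, so H_1 ≅ Z ⊕ Z/2Z.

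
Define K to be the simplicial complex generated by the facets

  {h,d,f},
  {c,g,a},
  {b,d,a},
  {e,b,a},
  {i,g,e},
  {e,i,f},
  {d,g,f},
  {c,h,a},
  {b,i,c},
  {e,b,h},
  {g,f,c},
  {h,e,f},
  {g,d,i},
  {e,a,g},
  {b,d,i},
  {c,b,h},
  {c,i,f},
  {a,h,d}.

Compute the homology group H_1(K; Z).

H_1 ≅ Z ⊕ Z_2.

Fix the vertex order a < b < c < d < e < f < g < h < i and write every simplex with vertices in increasing order. Then dim K = 2 and the simplices of K are:

  0-simplices (9): a, b, c, d, e, f, g, h, i
  1-simplices (27): ab, ac, ad, ae, ag, ah, bc, bd, be, bh, bi, cf, cg, ch, ci, df, dg, dh, di, ef, eg, eh, ei, fg, fh, fi, gi
  2-simplices (18): abd, abe, acg, ach, adh, aeg, bch, bci, bdi, beh, cfg, cfi, dfg, dfh, dgi, efh, efi, egi

so the chain groups are C_0 ≅ Z^9, C_1 ≅ Z^27, C_2 ≅ Z^18.

The boundary map ∂_1: C_1 → C_0 sends each edge [p,q] (with p < q) to q − p. For instance
  ∂eh = h − e.
The 9×27 boundary matrix has rank 8 and Smith normal form diag(1,1,1,1,1,1,1,1).

∂_2: C_2 → C_1 sends each 2-simplex [p,q,r] to [q,r] − [p,r] + [p,q]. For instance
  ∂ach = ch − ah + ac,
  ∂cfi = fi − ci + cf.
This gives a 27×18 integer matrix of rank 18; reducing to Smith normal form yields diagonal entries (1,1,1,1,1,1,1,1,1,1,1,1,1,1,1,1,1,2).

Reading off H_k = ker ∂_k / im ∂_{k+1}:

  H_1: rank ker ∂_1 − rank ∂_2 = (27 − 8) − 18 = 1, and ∂_2 has invariant factor 2 > 1, so H_1 = Z ⊕ Z_2.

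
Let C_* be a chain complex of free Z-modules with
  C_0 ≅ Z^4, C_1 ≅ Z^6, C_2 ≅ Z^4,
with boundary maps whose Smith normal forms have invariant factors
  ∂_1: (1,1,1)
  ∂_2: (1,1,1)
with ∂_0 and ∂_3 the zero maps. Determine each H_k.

H_0: b_0 = 4 − 0 − 3 = 1; torsion from ∂_1 factors > 1: none. So H_0 ≅ Z.
H_1: b_1 = 6 − 3 − 3 = 0; torsion from ∂_2 factors > 1: none. So H_1 ≅ 0.
H_2: b_2 = 4 − 3 − 0 = 1; torsion from ∂_3 factors > 1: none. So H_2 ≅ Z.

H_0 ≅ Z,  H_1 = 0,  H_2 ≅ Z.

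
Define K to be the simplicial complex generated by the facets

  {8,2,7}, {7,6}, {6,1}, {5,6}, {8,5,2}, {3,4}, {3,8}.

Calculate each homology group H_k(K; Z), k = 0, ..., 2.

H_0 = Z,  H_1 = Z,  H_2 = 0.

Order the vertices as 1 < 2 < 3 < 4 < 5 < 6 < 7 < 8. Listing each simplex with vertices in this order, K has dimension 2 with simplices:

  0-simplices (8): [1], [2], [3], [4], [5], [6], [7], [8]
  1-simplices (10): [1,6], [2,5], [2,7], [2,8], [3,4], [3,8], [5,6], [5,8], [6,7], [7,8]
  2-simplices (2): [2,5,8], [2,7,8]

giving chain groups C_0 ≅ Z^8, C_1 ≅ Z^10, C_2 ≅ Z^2.

Boundary ∂_1: C_1 → C_0 sends each edge [p,q] (with p < q) to q − p. For instance
  ∂[3,8] = [8] − [3].
As a 8×10 matrix over Z this has rank 7, with invariant factors (1,1,1,1,1,1,1).

Boundary ∂_2: C_2 → C_1 maps a triangle to the signed sum of its edges. For instance
  ∂[2,7,8] = [7,8] − [2,8] + [2,7],
  ∂[2,5,8] = [5,8] − [2,8] + [2,5].
This gives a 10×2 integer matrix of rank 2; reducing to Smith normal form yields diagonal entries (1,1).

Now H_k = ker ∂_k / im ∂_{k+1}, so:

  H_0: rank C_0 − rank ∂_1 = 8 − 7 = 1, and the invariant factors of ∂_1 are all 1, so H_0 = Z.
  H_1: rank ker ∂_1 − rank ∂_2 = (10 − 7) − 2 = 1, and the invariant factors of ∂_2 are all 1, so H_1 = Z.
  H_2: rank ker ∂_2 − rank ∂_3 = (2 − 2) − 0 = 0, and there is no ∂_3, so H_2 = 0.

As a check, the Euler characteristic is 8 − 10 + 2 = 0, which agrees with 1 − 1 + 0 = 0.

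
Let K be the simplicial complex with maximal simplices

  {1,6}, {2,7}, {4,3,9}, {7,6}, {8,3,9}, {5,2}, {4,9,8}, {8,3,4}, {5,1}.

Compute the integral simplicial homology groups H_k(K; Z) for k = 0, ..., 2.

H_0 = Z^2,  H_1 = Z,  H_2 = Z.

K has 9 vertices, 11 edges, 4 triangles.
rank ∂_0 = 0, rank ∂_1 = 7 ⇒ b_0 = 9 − 0 − 7 = 2; all invariant factors of ∂_1 are 1 so no torsion. So H_0 ≅ Z^2.
rank ∂_1 = 7, rank ∂_2 = 3 ⇒ b_1 = 11 − 7 − 3 = 1; all invariant factors of ∂_2 are 1 so no torsion. So H_1 ≅ Z.
rank ∂_2 = 3, rank ∂_3 = 0 ⇒ b_2 = 4 − 3 − 0 = 1. So H_2 ≅ Z.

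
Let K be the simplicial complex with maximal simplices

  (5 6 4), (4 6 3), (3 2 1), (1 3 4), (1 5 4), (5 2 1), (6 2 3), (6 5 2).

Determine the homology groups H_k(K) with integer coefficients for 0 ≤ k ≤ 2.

H_0 ≅ Z,  H_1 = 0,  H_2 ≅ Z.

We work with the vertex ordering 1 < 2 < 3 < 4 < 5 < 6. The simplices of K, each written with vertices in increasing order, are:

  0-simplices (6): [1], [2], [3], [4], [5], [6]
  1-simplices (12): [1,2], [1,3], [1,4], [1,5], [2,3], [2,5], [2,6], [3,4], [3,6], [4,5], [4,6], [5,6]
  2-simplices (8): [1,2,3], [1,2,5], [1,3,4], [1,4,5], [2,3,6], [2,5,6], [3,4,6], [4,5,6]

Hence C_0 ≅ Z^6, C_1 ≅ Z^12, C_2 ≅ Z^8.

The boundary map ∂_1: C_1 → C_0 sends each edge [p,q] (with p < q) to q − p.
As a 6×12 matrix over Z this has rank 5, with invariant factors (1,1,1,1,1).

The boundary map ∂_2: C_2 → C_1 sends each 2-simplex [p,q,r] to [q,r] − [p,r] + [p,q]. For instance
  ∂[1,4,5] = [4,5] − [1,5] + [1,4],
  ∂[1,2,5] = [2,5] − [1,5] + [1,2].
The resulting 12×8 matrix has rank 7, and its Smith normal form has invariant factors (1,1,1,1,1,1,1).

From H_k ≅ ker(∂_k) / im(∂_{k+1}) we obtain:

  H_0: rank C_0 − rank ∂_1 = 6 − 5 = 1, and the invariant factors of ∂_1 are all 1, so H_0 ≅ Z.
  H_1: rank ker ∂_1 − rank ∂_2 = (12 − 5) − 7 = 0, and the invariant factors of ∂_2 are all 1, so H_1 ≅ 0.
  H_2: rank ker ∂_2 − rank ∂_3 = (8 − 7) − 0 = 1, and there is no ∂_3, so H_2 ≅ Z.

(K is a triangulation of the 2-sphere S^2.)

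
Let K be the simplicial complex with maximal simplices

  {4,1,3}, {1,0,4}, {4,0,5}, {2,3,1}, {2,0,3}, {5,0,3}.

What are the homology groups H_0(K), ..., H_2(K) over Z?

Order the vertices as 0 < 1 < 2 < 3 < 4 < 5. Listing each simplex with vertices in this order, K has dimension 2 with simplices:

  0-simplices (6): [0], [1], [2], [3], [4], [5]
  1-simplices (12): [0,1], [0,2], [0,3], [0,4], [0,5], [1,2], [1,3], [1,4], [2,3], [3,4], [3,5], [4,5]
  2-simplices (6): [0,1,4], [0,2,3], [0,3,5], [0,4,5], [1,2,3], [1,3,4]

giving chain groups C_0 ≅ Z^6, C_1 ≅ Z^12, C_2 ≅ Z^6.

∂_1: C_1 → C_0 sends each edge [p,q] (with p < q) to q − p. For instance
  ∂[1,3] = [3] − [1].
The 6×12 boundary matrix has rank 5 and Smith normal form diag(1,1,1,1,1).

Boundary ∂_2: C_2 → C_1 maps a triangle to the signed sum of its edges. For instance
  ∂[0,2,3] = [2,3] − [0,3] + [0,2],
  ∂[0,4,5] = [4,5] − [0,5] + [0,4].
As a 12×6 matrix over Z this has rank 6, with invariant factors (1,1,1,1,1,1).

Computing H_k = (kernel of ∂_k) / (image of ∂_{k+1}):

  H_0: rank C_0 − rank ∂_1 = 6 − 5 = 1, and the invariant factors of ∂_1 are all 1, so H_0 = Z.
  H_1: rank ker ∂_1 − rank ∂_2 = (12 − 5) − 6 = 1, and the invariant factors of ∂_2 are all 1, so H_1 = Z.
  H_2: rank ker ∂_2 − rank ∂_3 = (6 − 6) − 0 = 0, and there is no ∂_3, so H_2 = 0.

As a check, the Euler characteristic is 6 − 12 + 6 = 0, which agrees with 1 − 1 + 0 = 0.

H_0 ≅ Z,  H_1 ≅ Z,  H_2 = 0.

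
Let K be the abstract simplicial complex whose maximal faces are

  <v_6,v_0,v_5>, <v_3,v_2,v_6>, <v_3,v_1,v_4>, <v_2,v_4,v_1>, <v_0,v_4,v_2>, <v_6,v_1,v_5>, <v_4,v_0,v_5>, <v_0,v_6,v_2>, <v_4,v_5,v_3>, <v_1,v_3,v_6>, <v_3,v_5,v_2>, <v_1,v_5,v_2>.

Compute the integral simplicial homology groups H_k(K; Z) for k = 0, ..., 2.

Take the total order v_0 < v_1 < v_2 < v_3 < v_4 < v_5 < v_6 on the vertex set. Then K (dimension 2) consists of the simplices:

  0-simplices (7): [v_0], [v_1], [v_2], [v_3], [v_4], [v_5], [v_6]
  1-simplices (18): (18 of them)
  2-simplices (12): (12 of them)

Hence C_0 ≅ Z^7, C_1 ≅ Z^18, C_2 ≅ Z^12.

The boundary map ∂_1: C_1 → C_0 is given by ∂[p,q] = [q] − [p].
As a 7×18 matrix over Z this has rank 6, with invariant factors (1,1,1,1,1,1).

The boundary map ∂_2: C_2 → C_1 maps a triangle to the signed sum of its edges. For instance
  ∂[v_0,v_5,v_6] = [v_5,v_6] − [v_0,v_6] + [v_0,v_5],
  ∂[v_1,v_2,v_4] = [v_2,v_4] − [v_1,v_4] + [v_1,v_2].
As a 18×12 matrix over Z this has rank 12, with invariant factors (1,1,1,1,1,1,1,1,1,1,1,2).

Computing H_k = (kernel of ∂_k) / (image of ∂_{k+1}):

  H_0: rank C_0 − rank ∂_1 = 7 − 6 = 1, and the invariant factors of ∂_1 are all 1, so H_0 ≅ Z.
  H_1: rank ker ∂_1 − rank ∂_2 = (18 − 6) − 12 = 0, and ∂_2 has invariant factor 2 > 1, so H_1 ≅ Z/2.
  H_2: rank ker ∂_2 − rank ∂_3 = (12 − 12) − 0 = 0, and there is no ∂_3, so H_2 ≅ 0.

H_0 = Z,  H_1 = Z/2,  H_2 = 0.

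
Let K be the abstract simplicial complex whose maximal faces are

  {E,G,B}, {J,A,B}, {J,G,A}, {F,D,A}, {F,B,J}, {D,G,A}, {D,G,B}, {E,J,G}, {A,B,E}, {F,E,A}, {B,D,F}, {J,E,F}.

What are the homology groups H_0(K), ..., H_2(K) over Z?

Take the total order A < B < D < E < F < G < J on the vertex set. Then K (dimension 2) consists of the simplices:

  0-simplices (7): A, B, D, E, F, G, J
  1-simplices (18): AB, AD, AE, AF, AG, AJ, BD, BE, BF, BG, BJ, DF, DG, EF, EG, EJ, FJ, GJ
  2-simplices (12): ABE, ABJ, ADF, ADG, AEF, AGJ, BDF, BDG, BEG, BFJ, EFJ, EGJ

giving chain groups C_0 ≅ Z^7, C_1 ≅ Z^18, C_2 ≅ Z^12.

∂_1: C_1 → C_0 sends each edge [p,q] (with p < q) to q − p. For instance
  ∂EF = F − E.
This gives a 7×18 integer matrix of rank 6; reducing to Smith normal form yields diagonal entries (1,1,1,1,1,1).

The boundary map ∂_2: C_2 → C_1 sends each 2-simplex [p,q,r] to [q,r] − [p,r] + [p,q]. For instance
  ∂AGJ = GJ − AJ + AG,
  ∂ABE = BE − AE + AB.
The 18×12 boundary matrix has rank 12 and Smith normal form diag(1,1,1,1,1,1,1,1,1,1,1,2).

From H_k ≅ ker(∂_k) / im(∂_{k+1}) we obtain:

  H_0: rank C_0 − rank ∂_1 = 7 − 6 = 1, and the invariant factors of ∂_1 are all 1, so H_0 ≅ Z.
  H_1: rank ker ∂_1 − rank ∂_2 = (18 − 6) − 12 = 0, and ∂_2 has invariant factor 2 > 1, so H_1 ≅ Z_2.
  H_2: rank ker ∂_2 − rank ∂_3 = (12 − 12) − 0 = 0, and there is no ∂_3, so H_2 ≅ 0.

As a check, the Euler characteristic is 7 − 18 + 12 = 1, which agrees with 1 − 0 + 0 = 1.

H_0 = Z,  H_1 = Z_2,  H_2 = 0.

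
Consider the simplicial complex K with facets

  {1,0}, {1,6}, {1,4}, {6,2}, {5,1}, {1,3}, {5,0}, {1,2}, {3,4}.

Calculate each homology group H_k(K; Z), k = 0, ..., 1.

Order the vertices as 0 < 1 < 2 < 3 < 4 < 5 < 6. Listing each simplex with vertices in this order, K has dimension 1 with simplices:

  0-simplices (7): [0], [1], [2], [3], [4], [5], [6]
  1-simplices (9): [0,1], [0,5], [1,2], [1,3], [1,4], [1,5], [1,6], [2,6], [3,4]

giving chain groups C_0 ≅ Z^7, C_1 ≅ Z^9.

The boundary map ∂_1: C_1 → C_0 is given by ∂[p,q] = [q] − [p]. For instance
  ∂[1,6] = [6] − [1].
The 7×9 boundary matrix has rank 6 and Smith normal form diag(1,1,1,1,1,1).

Now H_k = ker ∂_k / im ∂_{k+1}, so:

  H_0: rank C_0 − rank ∂_1 = 7 − 6 = 1, and the invariant factors of ∂_1 are all 1, so H_0 ≅ Z.
  H_1: rank ker ∂_1 − rank ∂_2 = (9 − 6) − 0 = 3, and there is no ∂_2, so H_1 ≅ Z^3.

As a check, the Euler characteristic is 7 − 9 = -2, which agrees with 1 − 3 = -2.

H_0 = Z,  H_1 = Z^3.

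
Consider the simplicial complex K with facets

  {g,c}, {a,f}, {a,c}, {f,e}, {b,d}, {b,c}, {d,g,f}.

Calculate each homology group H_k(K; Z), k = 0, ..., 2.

H_0 = Z,  H_1 = Z^2,  H_2 = 0.

Take the total order a < b < c < d < e < f < g on the vertex set. Then K (dimension 2) consists of the simplices:

  0-simplices (7): a, b, c, d, e, f, g
  1-simplices (9): ac, af, bc, bd, cg, df, dg, ef, fg
  2-simplices (1): dfg

so the chain groups are C_0 ≅ Z^7, C_1 ≅ Z^9, C_2 ≅ Z^1.

The boundary map ∂_1: C_1 → C_0 maps an edge to its endpoints' difference, ∂[p,q] = q − p.
The resulting 7×9 matrix has rank 6, and its Smith normal form has invariant factors (1,1,1,1,1,1).

The boundary map ∂_2: C_2 → C_1 sends each 2-simplex [p,q,r] to [q,r] − [p,r] + [p,q]. For instance
  ∂dfg = fg − dg + df.
As a 9×1 matrix over Z this has rank 1, with invariant factors (1).

Computing H_k = (kernel of ∂_k) / (image of ∂_{k+1}):

  H_0: rank C_0 − rank ∂_1 = 7 − 6 = 1, and the invariant factors of ∂_1 are all 1, so H_0 = Z.
  H_1: rank ker ∂_1 − rank ∂_2 = (9 − 6) − 1 = 2, and the invariant factors of ∂_2 are all 1, so H_1 = Z^2.
  H_2: rank ker ∂_2 − rank ∂_3 = (1 − 1) − 0 = 0, and there is no ∂_3, so H_2 = 0.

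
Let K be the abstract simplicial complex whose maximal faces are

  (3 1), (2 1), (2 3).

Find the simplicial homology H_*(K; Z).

Order the vertices as 1 < 2 < 3. Listing each simplex with vertices in this order, K has dimension 1 with simplices:

  0-simplices (3): [1], [2], [3]
  1-simplices (3): [1,2], [1,3], [2,3]

Hence C_0 ≅ Z^3, C_1 ≅ Z^3.

Boundary ∂_1: C_1 → C_0 is given by ∂[p,q] = [q] − [p]. For instance
  ∂[1,3] = [3] − [1].
The resulting 3×3 matrix has rank 2, and its Smith normal form has invariant factors (1,1).

From H_k ≅ ker(∂_k) / im(∂_{k+1}) we obtain:

  H_0: rank C_0 − rank ∂_1 = 3 − 2 = 1, and the invariant factors of ∂_1 are all 1, so H_0 = Z.
  H_1: rank ker ∂_1 − rank ∂_2 = (3 − 2) − 0 = 1, and there is no ∂_2, so H_1 = Z.

As a check, the Euler characteristic is 3 − 3 = 0, which agrees with 1 − 1 = 0.

H_0 ≅ Z,  H_1 ≅ Z.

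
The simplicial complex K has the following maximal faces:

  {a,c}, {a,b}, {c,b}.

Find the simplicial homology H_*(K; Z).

Order the vertices as a < b < c. Listing each simplex with vertices in this order, K has dimension 1 with simplices:

  0-simplices (3): a, b, c
  1-simplices (3): ab, ac, bc

so the chain groups are C_0 ≅ Z^3, C_1 ≅ Z^3.

Boundary ∂_1: C_1 → C_0 sends each edge [p,q] (with p < q) to q − p. For instance
  ∂ac = c − a.
The 3×3 boundary matrix has rank 2 and Smith normal form diag(1,1).

From H_k ≅ ker(∂_k) / im(∂_{k+1}) we obtain:

  H_0: rank C_0 − rank ∂_1 = 3 − 2 = 1, and the invariant factors of ∂_1 are all 1, so H_0 = Z.
  H_1: rank ker ∂_1 − rank ∂_2 = (3 − 2) − 0 = 1, and there is no ∂_2, so H_1 = Z.

H_0 = Z,  H_1 = Z.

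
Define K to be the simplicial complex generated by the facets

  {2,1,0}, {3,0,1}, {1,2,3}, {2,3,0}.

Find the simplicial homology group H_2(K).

H_2 = Z.

Take the total order 0 < 1 < 2 < 3 on the vertex set. Then K (dimension 2) consists of the simplices:

  0-simplices (4): [0], [1], [2], [3]
  1-simplices (6): [0,1], [0,2], [0,3], [1,2], [1,3], [2,3]
  2-simplices (4): [0,1,2], [0,1,3], [0,2,3], [1,2,3]

Hence C_0 ≅ Z^4, C_1 ≅ Z^6, C_2 ≅ Z^4.

The boundary map ∂_1: C_1 → C_0 maps an edge to its endpoints' difference, ∂[p,q] = q − p. For instance
  ∂[0,1] = [1] − [0].
As a 4×6 matrix over Z this has rank 3, with invariant factors (1,1,1).

Boundary ∂_2: C_2 → C_1 acts by ∂[p,q,r] = [q,r] − [p,r] + [p,q]. For instance
  ∂[0,2,3] = [2,3] − [0,3] + [0,2],
  ∂[0,1,3] = [1,3] − [0,3] + [0,1].
The 6×4 boundary matrix has rank 3 and Smith normal form diag(1,1,1).

Now H_k = ker ∂_k / im ∂_{k+1}, so:

  H_2: rank ker ∂_2 − rank ∂_3 = (4 − 3) − 0 = 1, and there is no ∂_3, so H_2 = Z.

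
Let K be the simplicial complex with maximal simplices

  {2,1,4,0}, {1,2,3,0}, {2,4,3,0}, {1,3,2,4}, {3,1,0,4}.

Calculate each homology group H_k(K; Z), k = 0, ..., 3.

Fix the vertex order 0 < 1 < 2 < 3 < 4 and write every simplex with vertices in increasing order. Then dim K = 3 and the simplices of K are:

  0-simplices (5): [0], [1], [2], [3], [4]
  1-simplices (10): [0,1], [0,2], [0,3], [0,4], [1,2], [1,3], [1,4], [2,3], [2,4], [3,4]
  2-simplices (10): [0,1,2], [0,1,3], [0,1,4], [0,2,3], [0,2,4], [0,3,4], [1,2,3], [1,2,4], [1,3,4], [2,3,4]
  3-simplices (5): [0,1,2,3], [0,1,2,4], [0,1,3,4], [0,2,3,4], [1,2,3,4]

so the chain groups are C_0 ≅ Z^5, C_1 ≅ Z^10, C_2 ≅ Z^10, C_3 ≅ Z^5.

The boundary map ∂_1: C_1 → C_0 sends each edge [p,q] (with p < q) to q − p. For instance
  ∂[0,4] = [4] − [0].
As a 5×10 matrix over Z this has rank 4, with invariant factors (1,1,1,1).

∂_2: C_2 → C_1 maps a triangle to the signed sum of its edges. For instance
  ∂[0,1,2] = [1,2] − [0,2] + [0,1],
  ∂[1,2,3] = [2,3] − [1,3] + [1,2].
This gives a 10×10 integer matrix of rank 6; reducing to Smith normal form yields diagonal entries (1,1,1,1,1,1).

∂_3: C_3 → C_2 sends each 3-simplex σ to the alternating sum Σ_i (−1)^i (σ with its i-th vertex removed). For instance
  ∂[1,2,3,4] = [2,3,4] − [1,3,4] + [1,2,4] − [1,2,3],
  ∂[0,2,3,4] = [2,3,4] − [0,3,4] + [0,2,4] − [0,2,3].
This gives a 10×5 integer matrix of rank 4; reducing to Smith normal form yields diagonal entries (1,1,1,1).

Reading off H_k = ker ∂_k / im ∂_{k+1}:

  H_0: rank C_0 − rank ∂_1 = 5 − 4 = 1, and the invariant factors of ∂_1 are all 1, so H_0 ≅ Z.
  H_1: rank ker ∂_1 − rank ∂_2 = (10 − 4) − 6 = 0, and the invariant factors of ∂_2 are all 1, so H_1 ≅ 0.
  H_2: rank ker ∂_2 − rank ∂_3 = (10 − 6) − 4 = 0, and the invariant factors of ∂_3 are all 1, so H_2 ≅ 0.
  H_3: rank ker ∂_3 − rank ∂_4 = (5 − 4) − 0 = 1, and there is no ∂_4, so H_3 ≅ Z.

As a check, the Euler characteristic is 5 − 10 + 10 − 5 = 0, which agrees with 1 − 0 + 0 − 1 = 0.

H_0 = Z,  H_1 = 0,  H_2 = 0,  H_3 = Z.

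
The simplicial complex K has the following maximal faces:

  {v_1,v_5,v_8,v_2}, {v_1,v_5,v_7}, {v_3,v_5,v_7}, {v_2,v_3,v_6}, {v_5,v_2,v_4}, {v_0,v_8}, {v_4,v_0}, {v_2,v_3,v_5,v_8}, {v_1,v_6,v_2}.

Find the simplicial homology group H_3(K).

H_3 = 0.

Take the total order v_0 < v_1 < v_2 < v_3 < v_4 < v_5 < v_6 < v_7 < v_8 on the vertex set. Then K (dimension 3) consists of the simplices:

  0-simplices (9): [v_0], [v_1], [v_2], [v_3], [v_4], [v_5], [v_6], [v_7], [v_8]
  1-simplices (19): (19 of them)
  2-simplices (12): (12 of them)
  3-simplices (2): [v_1,v_2,v_5,v_8], [v_2,v_3,v_5,v_8]

giving chain groups C_0 ≅ Z^9, C_1 ≅ Z^19, C_2 ≅ Z^12, C_3 ≅ Z^2.

The boundary map ∂_1: C_1 → C_0 maps an edge to its endpoints' difference, ∂[p,q] = q − p.
This gives a 9×19 integer matrix of rank 8; reducing to Smith normal form yields diagonal entries (1,1,1,1,1,1,1,1).

Boundary ∂_2: C_2 → C_1 maps a triangle to the signed sum of its edges. For instance
  ∂[v_2,v_3,v_6] = [v_3,v_6] − [v_2,v_6] + [v_2,v_3],
  ∂[v_1,v_2,v_5] = [v_2,v_5] − [v_1,v_5] + [v_1,v_2].
As a 19×12 matrix over Z this has rank 10, with invariant factors (1,1,1,1,1,1,1,1,1,1).

∂_3: C_3 → C_2 sends each 3-simplex σ to the alternating sum Σ_i (−1)^i (σ with its i-th vertex removed). For instance
  ∂[v_1,v_2,v_5,v_8] = [v_2,v_5,v_8] − [v_1,v_5,v_8] + [v_1,v_2,v_8] − [v_1,v_2,v_5],
  ∂[v_2,v_3,v_5,v_8] = [v_3,v_5,v_8] − [v_2,v_5,v_8] + [v_2,v_3,v_8] − [v_2,v_3,v_5].
This gives a 12×2 integer matrix of rank 2; reducing to Smith normal form yields diagonal entries (1,1).

Reading off H_k = ker ∂_k / im ∂_{k+1}:

  H_3: rank ker ∂_3 − rank ∂_4 = (2 − 2) − 0 = 0, and there is no ∂_4, so H_3 = 0.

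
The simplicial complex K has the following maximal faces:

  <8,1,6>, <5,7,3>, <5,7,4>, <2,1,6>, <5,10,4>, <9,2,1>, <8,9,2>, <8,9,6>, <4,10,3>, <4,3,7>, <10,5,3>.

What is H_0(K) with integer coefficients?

We work with the vertex ordering 1 < 2 < 3 < 4 < 5 < 6 < 7 < 8 < 9 < 10. The simplices of K, each written with vertices in increasing order, are:

  0-simplices (10): [1], [2], [3], [4], [5], [6], [7], [8], [9], [10]
  1-simplices (19): [1,2], [1,6], [1,8], [1,9], [2,6], [2,8], [2,9], [3,4], [3,5], [3,7], [3,10], [4,5], [4,7], [4,10], [5,7], [5,10], [6,8], [6,9], [8,9]
  2-simplices (11): [1,2,6], [1,2,9], [1,6,8], [2,8,9], [3,4,7], [3,4,10], [3,5,7], [3,5,10], [4,5,7], [4,5,10], [6,8,9]

giving chain groups C_0 ≅ Z^10, C_1 ≅ Z^19, C_2 ≅ Z^11.

∂_1: C_1 → C_0 maps an edge to its endpoints' difference, ∂[p,q] = q − p. For instance
  ∂[1,8] = [8] − [1].
This gives a 10×19 integer matrix of rank 8; reducing to Smith normal form yields diagonal entries (1,1,1,1,1,1,1,1).

∂_2: C_2 → C_1 sends each 2-simplex [p,q,r] to [q,r] − [p,r] + [p,q]. For instance
  ∂[4,5,7] = [5,7] − [4,7] + [4,5],
  ∂[3,5,7] = [5,7] − [3,7] + [3,5].
The resulting 19×11 matrix has rank 10, and its Smith normal form has invariant factors (1,1,1,1,1,1,1,1,1,1).

Computing H_k = (kernel of ∂_k) / (image of ∂_{k+1}):

  H_0: rank C_0 − rank ∂_1 = 10 − 8 = 2, and the invariant factors of ∂_1 are all 1, so H_0 = Z^2.

(K is a triangulation of the disjoint union of the 2-sphere S^2 and the Möbius band.)

H_0 = Z^2.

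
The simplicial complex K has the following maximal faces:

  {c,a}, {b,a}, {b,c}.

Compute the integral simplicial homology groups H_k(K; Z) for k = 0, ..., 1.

H_0 ≅ Z,  H_1 ≅ Z.

Order the vertices as a < b < c. Listing each simplex with vertices in this order, K has dimension 1 with simplices:

  0-simplices (3): a, b, c
  1-simplices (3): ab, ac, bc

so the chain groups are C_0 ≅ Z^3, C_1 ≅ Z^3.

The boundary map ∂_1: C_1 → C_0 sends each edge [p,q] (with p < q) to q − p. For instance
  ∂ab = b − a.
The resulting 3×3 matrix has rank 2, and its Smith normal form has invariant factors (1,1).

From H_k ≅ ker(∂_k) / im(∂_{k+1}) we obtain:

  H_0: rank C_0 − rank ∂_1 = 3 − 2 = 1, and the invariant factors of ∂_1 are all 1, so H_0 ≅ Z.
  H_1: rank ker ∂_1 − rank ∂_2 = (3 − 2) − 0 = 1, and there is no ∂_2, so H_1 ≅ Z.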